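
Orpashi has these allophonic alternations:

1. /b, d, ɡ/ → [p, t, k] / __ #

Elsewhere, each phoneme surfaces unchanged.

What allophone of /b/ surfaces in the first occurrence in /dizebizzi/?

/b/ — between /e/ and /i/; rule 1 does not apply here → [b].

[b]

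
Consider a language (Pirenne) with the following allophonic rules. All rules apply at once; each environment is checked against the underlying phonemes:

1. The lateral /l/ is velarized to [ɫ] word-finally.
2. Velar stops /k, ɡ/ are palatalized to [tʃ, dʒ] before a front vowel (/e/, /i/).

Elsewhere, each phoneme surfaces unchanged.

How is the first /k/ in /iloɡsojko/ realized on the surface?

[k]

/k/ (between /j/ and /o/) fails the environment for rule 2, so it stays [k].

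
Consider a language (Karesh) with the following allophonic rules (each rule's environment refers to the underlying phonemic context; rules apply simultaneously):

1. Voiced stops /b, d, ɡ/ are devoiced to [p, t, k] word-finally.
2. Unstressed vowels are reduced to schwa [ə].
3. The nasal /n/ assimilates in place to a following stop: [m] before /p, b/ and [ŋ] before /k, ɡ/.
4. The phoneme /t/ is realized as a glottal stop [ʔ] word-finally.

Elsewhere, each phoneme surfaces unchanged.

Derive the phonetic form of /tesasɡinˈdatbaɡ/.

[təsəsɡənˈdatbək]

/t/ (word-initial): rule 4 targets it, but not word-finally → unchanged [t].
/e/ (between /t/ and /s/) occurs in an unstressed syllable → [ə] by rule 2.
/s/ stays [s].
Rule 2 applies to /a/ (between /s/ and /s/: in an unstressed syllable) → [ə].
/s/ (between /a/ and /ɡ/) is unaffected → [s].
/ɡ/ (between /s/ and /i/) fails the environment for rule 1, so it stays [ɡ].
Rule 2 applies to /i/ (between /ɡ/ and /n/: in an unstressed syllable) → [ə].
/n/ (between /i/ and /d/) is in the target of rule 3 but the environment (before a labial or velar stop) is not met → [n].
/d/ (between /n/ and /a/): rule 1 targets it, but not word-finally → unchanged [d].
/a/ — between /d/ and /t/; rule 2 does not apply here → [a].
/t/ (between /a/ and /b/): rule 4 targets it, but not word-finally → unchanged [t].
/b/ (between /t/ and /a/) is in the target of rule 1 but the environment (word-finally) is not met → [b].
Rule 2 applies to /a/ (between /b/ and /ɡ/: in an unstressed syllable) → [ə].
/ɡ/ (word-final) occurs word-finally → [k] by rule 1.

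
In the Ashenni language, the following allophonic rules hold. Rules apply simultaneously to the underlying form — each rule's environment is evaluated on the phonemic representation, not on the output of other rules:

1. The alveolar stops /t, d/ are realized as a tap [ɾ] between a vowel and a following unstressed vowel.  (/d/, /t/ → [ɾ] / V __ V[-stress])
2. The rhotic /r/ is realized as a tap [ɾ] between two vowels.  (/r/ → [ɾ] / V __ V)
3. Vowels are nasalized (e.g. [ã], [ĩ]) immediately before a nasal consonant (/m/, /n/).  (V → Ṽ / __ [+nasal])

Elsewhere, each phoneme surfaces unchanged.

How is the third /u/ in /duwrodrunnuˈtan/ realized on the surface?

/u/ — between /n/ and /t/; rule 3 does not apply here → [u].

[u]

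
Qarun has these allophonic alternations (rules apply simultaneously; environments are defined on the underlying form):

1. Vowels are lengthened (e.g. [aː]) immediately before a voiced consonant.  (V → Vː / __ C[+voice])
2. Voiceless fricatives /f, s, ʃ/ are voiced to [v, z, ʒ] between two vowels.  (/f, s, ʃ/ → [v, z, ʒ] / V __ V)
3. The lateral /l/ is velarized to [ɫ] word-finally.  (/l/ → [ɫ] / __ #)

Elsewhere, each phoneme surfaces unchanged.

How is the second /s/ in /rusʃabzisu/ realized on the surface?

/s/ — between /i/ and /u/, between two vowels — surfaces as [z] (rule 2).

[z]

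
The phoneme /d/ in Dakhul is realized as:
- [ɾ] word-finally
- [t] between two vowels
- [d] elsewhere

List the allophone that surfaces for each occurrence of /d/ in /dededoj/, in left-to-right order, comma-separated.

[d], [t], [t]

Occurrence 1 (position 1): no conditioning environment matches → elsewhere allophone [d].
Occurrence 2 (position 3): between two vowels → [t].
Occurrence 3 (position 5): between two vowels → [t].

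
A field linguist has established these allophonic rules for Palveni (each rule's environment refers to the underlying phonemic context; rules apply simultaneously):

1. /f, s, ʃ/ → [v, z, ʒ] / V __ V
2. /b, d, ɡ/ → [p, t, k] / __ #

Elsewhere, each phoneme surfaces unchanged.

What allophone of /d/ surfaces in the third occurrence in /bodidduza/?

/d/ (between /d/ and /u/): rule 2 targets it, but not word-finally → unchanged [d].

[d]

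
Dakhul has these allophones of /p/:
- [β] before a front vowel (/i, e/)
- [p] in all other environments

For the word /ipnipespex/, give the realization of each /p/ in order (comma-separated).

Occurrence 1 (position 2): no conditioning environment matches → elsewhere allophone [p].
Occurrence 2 (position 5): before a front vowel (/i, e/) → [β].
Occurrence 3 (position 8): before a front vowel (/i, e/) → [β].

[p], [β], [β]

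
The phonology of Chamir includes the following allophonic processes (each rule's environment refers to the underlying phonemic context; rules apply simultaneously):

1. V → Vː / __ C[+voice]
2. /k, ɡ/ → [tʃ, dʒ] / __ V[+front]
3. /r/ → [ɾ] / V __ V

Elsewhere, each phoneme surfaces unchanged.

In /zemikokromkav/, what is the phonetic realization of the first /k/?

[k]

/k/ (between /i/ and /o/) is in the target of rule 2 but the environment (before a front vowel) is not met → [k].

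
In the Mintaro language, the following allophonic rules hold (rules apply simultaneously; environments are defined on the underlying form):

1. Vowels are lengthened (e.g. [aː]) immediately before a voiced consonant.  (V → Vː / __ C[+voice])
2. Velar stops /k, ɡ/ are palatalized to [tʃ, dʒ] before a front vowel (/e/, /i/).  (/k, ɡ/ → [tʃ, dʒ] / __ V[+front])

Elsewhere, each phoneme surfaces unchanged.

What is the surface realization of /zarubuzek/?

[zaːruːbuːzek]

/z/ (word-initial): no rule targets it → [z].
/a/ — between /z/ and /r/, before a voiced consonant — surfaces as [aː] (rule 1).
/r/ — not in any rule's target class → [r].
Rule 1 applies to /u/ (between /r/ and /b/: before a voiced consonant) → [uː].
/b/ — not in any rule's target class → [b].
/u/ (between /b/ and /z/) occurs before a voiced consonant → [uː] by rule 1.
/z/ — not in any rule's target class → [z].
/e/ — between /z/ and /k/; rule 1 does not apply here → [e].
/k/ (word-final) is in the target of rule 2 but the environment (before a front vowel) is not met → [k].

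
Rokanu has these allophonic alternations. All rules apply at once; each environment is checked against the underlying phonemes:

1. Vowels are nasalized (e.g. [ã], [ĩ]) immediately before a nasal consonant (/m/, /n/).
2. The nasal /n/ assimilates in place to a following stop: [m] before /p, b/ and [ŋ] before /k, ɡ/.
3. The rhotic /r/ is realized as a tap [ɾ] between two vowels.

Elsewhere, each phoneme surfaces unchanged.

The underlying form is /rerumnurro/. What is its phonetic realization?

/r/ (word-initial): rule 3 targets it, but not between two vowels → unchanged [r].
/e/ (between /r/ and /r/) is in the target of rule 1 but the environment (before a nasal consonant) is not met → [e].
/r/ meets the environment for rule 3 (between two vowels) → [ɾ].
/u/ (between /r/ and /m/) occurs before a nasal consonant → [ũ] by rule 1.
/m/ — not in any rule's target class → [m].
/n/ (between /m/ and /u/): rule 2 targets it, but not before a labial or velar stop → unchanged [n].
/u/ — between /n/ and /r/; rule 1 does not apply here → [u].
/r/ (between /u/ and /r/): rule 3 targets it, but not between two vowels → unchanged [r].
/r/ (between /r/ and /o/): rule 3 targets it, but not between two vowels → unchanged [r].
/o/ (word-final) fails the environment for rule 1, so it stays [o].

[reɾũmnurro]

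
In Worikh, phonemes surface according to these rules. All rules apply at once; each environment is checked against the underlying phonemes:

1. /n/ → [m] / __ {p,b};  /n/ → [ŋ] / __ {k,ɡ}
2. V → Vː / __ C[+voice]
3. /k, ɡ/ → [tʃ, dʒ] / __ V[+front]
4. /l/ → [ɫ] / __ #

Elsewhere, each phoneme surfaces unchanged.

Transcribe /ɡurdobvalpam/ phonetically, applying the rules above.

[ɡuːrdoːbvaːlpaːm]

/ɡ/ (word-initial): rule 3 targets it, but not before a front vowel → unchanged [ɡ].
/u/ (between /ɡ/ and /r/) occurs before a voiced consonant → [uː] by rule 2.
/r/ stays [r].
/d/ stays [d].
/o/ meets the environment for rule 2 (before a voiced consonant) → [oː].
/b/ (between /o/ and /v/) is unaffected → [b].
/v/ — not in any rule's target class → [v].
/a/ — between /v/ and /l/, before a voiced consonant — surfaces as [aː] (rule 2).
/l/ (between /a/ and /p/): rule 4 targets it, but not word-finally → unchanged [l].
/p/ stays [p].
/a/ meets the environment for rule 2 (before a voiced consonant) → [aː].
/m/ (word-final) is unaffected → [m].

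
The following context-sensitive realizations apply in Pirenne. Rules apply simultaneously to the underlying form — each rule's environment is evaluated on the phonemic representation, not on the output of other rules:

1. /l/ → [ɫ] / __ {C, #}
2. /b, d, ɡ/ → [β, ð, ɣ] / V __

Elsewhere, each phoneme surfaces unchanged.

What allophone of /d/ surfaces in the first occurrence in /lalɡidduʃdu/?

[ð]

/d/ — between /i/ and /d/, immediately after a vowel — surfaces as [ð] (rule 2).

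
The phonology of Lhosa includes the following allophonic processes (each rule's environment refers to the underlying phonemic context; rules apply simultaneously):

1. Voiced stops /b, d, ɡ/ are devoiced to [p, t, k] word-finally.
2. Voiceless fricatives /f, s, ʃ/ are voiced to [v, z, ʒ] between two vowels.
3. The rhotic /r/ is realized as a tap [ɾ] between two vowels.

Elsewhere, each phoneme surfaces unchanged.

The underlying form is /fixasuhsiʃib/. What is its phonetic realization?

/f/ (word-initial) fails the environment for rule 2, so it stays [f].
/i/ stays [i].
/x/ — not in any rule's target class → [x].
/a/ stays [a].
/s/ meets the environment for rule 2 (between two vowels) → [z].
/u/ — not in any rule's target class → [u].
/h/ — not in any rule's target class → [h].
/s/ (between /h/ and /i/): rule 2 targets it, but not between two vowels → unchanged [s].
/i/ stays [i].
/ʃ/ meets the environment for rule 2 (between two vowels) → [ʒ].
/i/ (between /ʃ/ and /b/) is unaffected → [i].
/b/ (word-final) occurs word-finally → [p] by rule 1.

[fixazuhsiʒip]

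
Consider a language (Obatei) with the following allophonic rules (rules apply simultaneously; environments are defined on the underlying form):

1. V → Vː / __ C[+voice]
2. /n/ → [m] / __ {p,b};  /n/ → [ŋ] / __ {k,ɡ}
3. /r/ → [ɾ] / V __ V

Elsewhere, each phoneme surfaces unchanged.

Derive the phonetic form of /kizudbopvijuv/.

[kiːzuːdbopviːjuːv]

/i/ (between /k/ and /z/) occurs before a voiced consonant → [iː] by rule 1.
/u/ — between /z/ and /d/, before a voiced consonant — surfaces as [uː] (rule 1).
/o/ (between /b/ and /p/) is in the target of rule 1 but the environment (before a voiced consonant) is not met → [o].
/i/ meets the environment for rule 1 (before a voiced consonant) → [iː].
/u/ (between /j/ and /v/) occurs before a voiced consonant → [uː] by rule 1.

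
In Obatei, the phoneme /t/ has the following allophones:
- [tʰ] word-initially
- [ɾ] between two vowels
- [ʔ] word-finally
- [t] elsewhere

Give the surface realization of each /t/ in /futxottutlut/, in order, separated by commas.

[t], [t], [t], [t], [ʔ]

Occurrence 1 (position 3): no conditioning environment matches → elsewhere allophone [t].
Occurrence 2 (position 6): no conditioning environment matches → elsewhere allophone [t].
Occurrence 3 (position 7): no conditioning environment matches → elsewhere allophone [t].
Occurrence 4 (position 9): no conditioning environment matches → elsewhere allophone [t].
Occurrence 5 (position 12): word-finally → [ʔ].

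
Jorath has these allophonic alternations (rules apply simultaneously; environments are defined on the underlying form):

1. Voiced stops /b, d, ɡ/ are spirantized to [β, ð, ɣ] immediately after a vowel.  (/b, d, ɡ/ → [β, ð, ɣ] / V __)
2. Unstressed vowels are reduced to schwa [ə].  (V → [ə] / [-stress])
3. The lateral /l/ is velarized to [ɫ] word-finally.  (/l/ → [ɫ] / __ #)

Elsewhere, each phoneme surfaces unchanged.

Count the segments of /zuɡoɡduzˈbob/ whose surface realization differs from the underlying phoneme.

Segments that undergo a rule: /u/ → [ə] (rule 2); /ɡ/ → [ɣ] (rule 1); /o/ → [ə] (rule 2); /ɡ/ → [ɣ] (rule 1); /u/ → [ə] (rule 2); /b/ → [β] (rule 1).
All other segments surface unchanged.

6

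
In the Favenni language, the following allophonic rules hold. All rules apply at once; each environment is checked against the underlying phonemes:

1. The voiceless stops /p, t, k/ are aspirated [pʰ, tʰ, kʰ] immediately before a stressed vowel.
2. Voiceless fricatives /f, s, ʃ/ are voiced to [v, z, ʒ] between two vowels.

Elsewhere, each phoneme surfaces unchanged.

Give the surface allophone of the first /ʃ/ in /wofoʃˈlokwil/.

[ʃ]

/ʃ/ (between /o/ and /l/) fails the environment for rule 2, so it stays [ʃ].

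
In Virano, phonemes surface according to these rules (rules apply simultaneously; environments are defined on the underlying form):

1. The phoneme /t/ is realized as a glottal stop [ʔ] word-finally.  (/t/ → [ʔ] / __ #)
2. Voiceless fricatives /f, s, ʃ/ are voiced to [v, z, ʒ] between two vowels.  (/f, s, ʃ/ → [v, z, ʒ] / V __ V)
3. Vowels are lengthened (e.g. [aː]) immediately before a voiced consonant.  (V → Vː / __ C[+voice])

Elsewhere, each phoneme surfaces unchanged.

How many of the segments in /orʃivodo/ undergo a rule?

3

Segments that undergo a rule: /o/ → [oː] (rule 3); /i/ → [iː] (rule 3); /o/ → [oː] (rule 3).
All other segments surface unchanged.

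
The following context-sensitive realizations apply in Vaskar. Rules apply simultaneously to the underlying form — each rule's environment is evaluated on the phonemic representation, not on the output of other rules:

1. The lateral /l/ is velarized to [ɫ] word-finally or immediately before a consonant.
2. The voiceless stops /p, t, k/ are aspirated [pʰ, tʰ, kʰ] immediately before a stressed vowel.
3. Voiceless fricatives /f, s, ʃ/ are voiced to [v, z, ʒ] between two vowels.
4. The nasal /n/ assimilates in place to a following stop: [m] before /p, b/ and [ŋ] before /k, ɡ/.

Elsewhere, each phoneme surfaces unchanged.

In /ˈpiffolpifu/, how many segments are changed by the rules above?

3

Segments that undergo a rule: /p/ → [pʰ] (rule 2); /l/ → [ɫ] (rule 1); /f/ → [v] (rule 3).
All other segments surface unchanged.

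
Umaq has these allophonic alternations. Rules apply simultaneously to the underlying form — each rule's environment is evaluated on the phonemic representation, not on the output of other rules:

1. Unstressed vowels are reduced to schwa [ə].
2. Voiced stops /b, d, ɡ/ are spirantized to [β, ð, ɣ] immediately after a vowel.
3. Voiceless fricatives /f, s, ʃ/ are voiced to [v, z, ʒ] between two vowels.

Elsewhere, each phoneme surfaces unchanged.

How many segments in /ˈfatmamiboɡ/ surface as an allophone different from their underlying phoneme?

Segments that undergo a rule: /a/ → [ə] (rule 1); /i/ → [ə] (rule 1); /b/ → [β] (rule 2); /o/ → [ə] (rule 1); /ɡ/ → [ɣ] (rule 2).
All other segments surface unchanged.

5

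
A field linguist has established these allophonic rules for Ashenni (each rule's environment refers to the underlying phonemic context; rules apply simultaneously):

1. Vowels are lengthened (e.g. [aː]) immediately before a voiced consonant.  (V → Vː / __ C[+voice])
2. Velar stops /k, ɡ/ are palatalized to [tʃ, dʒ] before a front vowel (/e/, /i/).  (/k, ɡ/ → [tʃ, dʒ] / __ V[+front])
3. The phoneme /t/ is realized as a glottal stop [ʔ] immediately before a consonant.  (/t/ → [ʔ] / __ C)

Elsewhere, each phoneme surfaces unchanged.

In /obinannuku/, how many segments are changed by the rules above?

3

Segments that undergo a rule: /o/ → [oː] (rule 1); /i/ → [iː] (rule 1); /a/ → [aː] (rule 1).
All other segments surface unchanged.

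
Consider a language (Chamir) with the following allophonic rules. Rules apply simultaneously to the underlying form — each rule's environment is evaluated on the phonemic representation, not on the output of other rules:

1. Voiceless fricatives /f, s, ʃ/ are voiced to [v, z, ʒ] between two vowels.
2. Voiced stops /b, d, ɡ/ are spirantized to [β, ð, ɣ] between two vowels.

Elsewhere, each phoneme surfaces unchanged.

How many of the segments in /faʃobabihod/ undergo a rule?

3

Segments that undergo a rule: /ʃ/ → [ʒ] (rule 1); /b/ → [β] (rule 2); /b/ → [β] (rule 2).
All other segments surface unchanged.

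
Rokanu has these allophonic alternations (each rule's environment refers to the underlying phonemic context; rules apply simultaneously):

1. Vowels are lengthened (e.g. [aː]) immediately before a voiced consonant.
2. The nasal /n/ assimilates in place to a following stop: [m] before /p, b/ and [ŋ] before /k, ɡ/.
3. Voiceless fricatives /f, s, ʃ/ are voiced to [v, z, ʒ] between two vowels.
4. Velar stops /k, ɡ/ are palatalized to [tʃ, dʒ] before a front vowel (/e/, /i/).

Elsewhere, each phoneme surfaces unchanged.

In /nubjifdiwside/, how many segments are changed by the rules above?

Segments that undergo a rule: /u/ → [uː] (rule 1); /i/ → [iː] (rule 1); /i/ → [iː] (rule 1).
All other segments surface unchanged.

3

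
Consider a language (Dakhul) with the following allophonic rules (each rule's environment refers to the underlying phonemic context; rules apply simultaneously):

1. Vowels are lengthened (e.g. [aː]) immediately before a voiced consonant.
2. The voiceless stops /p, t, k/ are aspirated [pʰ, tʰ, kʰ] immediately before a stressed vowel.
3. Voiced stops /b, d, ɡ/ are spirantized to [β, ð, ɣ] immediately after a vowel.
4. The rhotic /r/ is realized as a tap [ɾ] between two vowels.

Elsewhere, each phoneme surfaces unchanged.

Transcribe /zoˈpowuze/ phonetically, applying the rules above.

/z/ stays [z].
/o/ (between /z/ and /p/) fails the environment for rule 1, so it stays [o].
/p/ — between /o/ and /o/, immediately before a stressed vowel — surfaces as [pʰ] (rule 2).
/o/ — between /p/ and /w/, before a voiced consonant — surfaces as [oː] (rule 1).
/w/ stays [w].
/u/ meets the environment for rule 1 (before a voiced consonant) → [uː].
/z/ — not in any rule's target class → [z].
/e/ (word-final) is in the target of rule 1 but the environment (before a voiced consonant) is not met → [e].

[zoˈpʰoːwuːze]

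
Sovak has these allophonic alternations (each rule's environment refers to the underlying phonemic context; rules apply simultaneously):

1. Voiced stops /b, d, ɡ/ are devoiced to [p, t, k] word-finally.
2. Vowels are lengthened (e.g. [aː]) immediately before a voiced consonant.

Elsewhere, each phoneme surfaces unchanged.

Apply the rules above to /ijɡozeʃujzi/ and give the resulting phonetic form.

[iːjɡoːzeʃuːjzi]

/i/ (word-initial) occurs before a voiced consonant → [iː] by rule 2.
/j/ stays [j].
/ɡ/ (between /j/ and /o/) is in the target of rule 1 but the environment (word-finally) is not met → [ɡ].
/o/ meets the environment for rule 2 (before a voiced consonant) → [oː].
/z/ (between /o/ and /e/): no rule targets it → [z].
/e/ — between /z/ and /ʃ/; rule 2 does not apply here → [e].
/ʃ/ (between /e/ and /u/): no rule targets it → [ʃ].
/u/ meets the environment for rule 2 (before a voiced consonant) → [uː].
/j/ stays [j].
/z/ stays [z].
/i/ — word-final; rule 2 does not apply here → [i].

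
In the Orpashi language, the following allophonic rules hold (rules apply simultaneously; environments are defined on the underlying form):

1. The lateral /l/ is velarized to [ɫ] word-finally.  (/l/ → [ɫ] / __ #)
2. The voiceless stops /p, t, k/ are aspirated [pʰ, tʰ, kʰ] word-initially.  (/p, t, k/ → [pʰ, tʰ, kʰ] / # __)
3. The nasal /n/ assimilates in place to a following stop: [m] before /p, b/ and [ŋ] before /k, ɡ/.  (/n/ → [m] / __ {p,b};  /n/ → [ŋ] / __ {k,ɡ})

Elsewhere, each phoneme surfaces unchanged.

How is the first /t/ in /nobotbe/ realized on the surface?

/t/ (between /o/ and /b/): rule 2 targets it, but not word-initially → unchanged [t].

[t]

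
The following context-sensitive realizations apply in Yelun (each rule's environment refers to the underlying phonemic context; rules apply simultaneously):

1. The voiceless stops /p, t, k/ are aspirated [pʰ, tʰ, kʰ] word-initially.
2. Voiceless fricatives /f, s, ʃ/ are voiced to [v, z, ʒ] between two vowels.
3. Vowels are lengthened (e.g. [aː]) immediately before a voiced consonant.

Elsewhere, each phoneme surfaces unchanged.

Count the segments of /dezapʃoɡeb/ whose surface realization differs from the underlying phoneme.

Segments that undergo a rule: /e/ → [eː] (rule 3); /o/ → [oː] (rule 3); /e/ → [eː] (rule 3).
All other segments surface unchanged.

3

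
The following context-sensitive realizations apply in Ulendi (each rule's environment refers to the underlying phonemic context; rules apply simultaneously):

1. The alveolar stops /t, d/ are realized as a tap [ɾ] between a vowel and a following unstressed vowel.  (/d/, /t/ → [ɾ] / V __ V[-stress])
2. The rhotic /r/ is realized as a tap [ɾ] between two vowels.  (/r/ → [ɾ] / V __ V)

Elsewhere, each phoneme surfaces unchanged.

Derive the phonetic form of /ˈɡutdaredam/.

/ɡ/ (word-initial) is unaffected → [ɡ].
/u/ (between /ɡ/ and /t/) is unaffected → [u].
/t/ (between /u/ and /d/) is in the target of rule 1 but the environment (between a vowel and a following unstressed vowel) is not met → [t].
/d/ — between /t/ and /a/; rule 1 does not apply here → [d].
/a/ (between /d/ and /r/): no rule targets it → [a].
/r/ meets the environment for rule 2 (between two vowels) → [ɾ].
/e/ — not in any rule's target class → [e].
/d/ meets the environment for rule 1 (between a vowel and a following unstressed vowel) → [ɾ].
/a/ (between /d/ and /m/): no rule targets it → [a].
/m/ (word-final): no rule targets it → [m].

[ˈɡutdaɾeɾam]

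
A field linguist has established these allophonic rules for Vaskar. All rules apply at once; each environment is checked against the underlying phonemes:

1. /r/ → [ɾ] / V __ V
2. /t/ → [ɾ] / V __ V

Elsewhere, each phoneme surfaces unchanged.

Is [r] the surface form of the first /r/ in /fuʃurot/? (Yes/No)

No

/r/ — between /u/ and /o/, between two vowels — surfaces as [ɾ] (rule 1).
The actual realization is [ɾ], not [r].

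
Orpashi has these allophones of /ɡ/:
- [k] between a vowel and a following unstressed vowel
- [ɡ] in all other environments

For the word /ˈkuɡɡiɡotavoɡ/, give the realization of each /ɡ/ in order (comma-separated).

Occurrence 1 (position 3): no conditioning environment matches → elsewhere allophone [ɡ].
Occurrence 2 (position 4): no conditioning environment matches → elsewhere allophone [ɡ].
Occurrence 3 (position 6): between a vowel and a following unstressed vowel → [k].
Occurrence 4 (position 12): no conditioning environment matches → elsewhere allophone [ɡ].

[ɡ], [ɡ], [k], [ɡ]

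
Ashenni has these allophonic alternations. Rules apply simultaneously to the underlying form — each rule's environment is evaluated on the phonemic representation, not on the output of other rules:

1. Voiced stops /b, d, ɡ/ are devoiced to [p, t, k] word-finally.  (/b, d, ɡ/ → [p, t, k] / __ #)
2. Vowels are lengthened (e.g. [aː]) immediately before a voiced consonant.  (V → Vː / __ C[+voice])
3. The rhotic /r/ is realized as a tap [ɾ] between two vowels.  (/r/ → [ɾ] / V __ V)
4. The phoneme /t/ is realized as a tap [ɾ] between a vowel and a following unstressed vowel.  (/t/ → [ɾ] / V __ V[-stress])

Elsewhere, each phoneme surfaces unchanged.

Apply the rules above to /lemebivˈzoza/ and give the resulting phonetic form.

[leːmeːbiːvˈzoːza]

/l/ — not in any rule's target class → [l].
/e/ (between /l/ and /m/): before a voiced consonant, so rule 2 applies → [eː].
/m/ (between /e/ and /e/) is unaffected → [m].
/e/ — between /m/ and /b/, before a voiced consonant — surfaces as [eː] (rule 2).
/b/ (between /e/ and /i/) fails the environment for rule 1, so it stays [b].
/i/ meets the environment for rule 2 (before a voiced consonant) → [iː].
/v/ (between /i/ and /z/) is unaffected → [v].
/z/ stays [z].
/o/ (between /z/ and /z/): before a voiced consonant, so rule 2 applies → [oː].
/z/ (between /o/ and /a/) is unaffected → [z].
/a/ — word-final; rule 2 does not apply here → [a].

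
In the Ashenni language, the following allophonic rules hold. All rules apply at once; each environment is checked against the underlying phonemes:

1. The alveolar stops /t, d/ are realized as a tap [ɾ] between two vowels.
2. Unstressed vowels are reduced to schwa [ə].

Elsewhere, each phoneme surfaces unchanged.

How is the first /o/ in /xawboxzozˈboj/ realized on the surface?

/o/ (between /b/ and /x/) occurs in an unstressed syllable → [ə] by rule 2.

[ə]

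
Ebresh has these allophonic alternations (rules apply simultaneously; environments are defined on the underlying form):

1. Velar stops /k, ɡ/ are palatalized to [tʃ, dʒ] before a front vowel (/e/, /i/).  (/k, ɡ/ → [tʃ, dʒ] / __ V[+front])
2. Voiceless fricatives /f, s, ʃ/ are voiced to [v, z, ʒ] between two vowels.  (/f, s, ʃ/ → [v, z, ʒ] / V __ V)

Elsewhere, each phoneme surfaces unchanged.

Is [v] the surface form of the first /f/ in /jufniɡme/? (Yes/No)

/f/ (between /u/ and /n/) is in the target of rule 2 but the environment (between two vowels) is not met → [f].
The actual realization is [f], not [v].

No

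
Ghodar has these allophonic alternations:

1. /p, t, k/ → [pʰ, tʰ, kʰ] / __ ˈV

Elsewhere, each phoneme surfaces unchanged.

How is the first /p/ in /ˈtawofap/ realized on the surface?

[p]

/p/ (word-final) fails the environment for rule 1, so it stays [p].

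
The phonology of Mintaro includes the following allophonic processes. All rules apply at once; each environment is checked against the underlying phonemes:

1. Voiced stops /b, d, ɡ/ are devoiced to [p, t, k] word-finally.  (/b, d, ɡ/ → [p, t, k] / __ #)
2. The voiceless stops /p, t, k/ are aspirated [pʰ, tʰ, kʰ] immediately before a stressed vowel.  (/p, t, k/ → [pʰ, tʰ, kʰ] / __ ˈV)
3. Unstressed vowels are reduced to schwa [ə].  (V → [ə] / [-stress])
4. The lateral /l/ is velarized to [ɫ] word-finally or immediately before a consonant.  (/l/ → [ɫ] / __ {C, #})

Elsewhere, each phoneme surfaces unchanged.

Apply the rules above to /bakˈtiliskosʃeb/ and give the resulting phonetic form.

[bəkˈtʰiləskəsʃəp]

/b/ — word-initial; rule 1 does not apply here → [b].
/a/ (between /b/ and /k/): in an unstressed syllable, so rule 3 applies → [ə].
/k/ (between /a/ and /t/) is in the target of rule 2 but the environment (immediately before a stressed vowel) is not met → [k].
/t/ (between /k/ and /i/) occurs immediately before a stressed vowel → [tʰ] by rule 2.
/i/ (between /t/ and /l/) is in the target of rule 3 but the environment (in an unstressed syllable) is not met → [i].
/l/ (between /i/ and /i/): rule 4 targets it, but not word-finally or immediately before a consonant → unchanged [l].
/i/ meets the environment for rule 3 (in an unstressed syllable) → [ə].
/s/ stays [s].
/k/ — between /s/ and /o/; rule 2 does not apply here → [k].
/o/ (between /k/ and /s/) occurs in an unstressed syllable → [ə] by rule 3.
/s/ (between /o/ and /ʃ/): no rule targets it → [s].
/ʃ/ stays [ʃ].
Rule 3 applies to /e/ (between /ʃ/ and /b/: in an unstressed syllable) → [ə].
/b/ (word-final) occurs word-finally → [p] by rule 1.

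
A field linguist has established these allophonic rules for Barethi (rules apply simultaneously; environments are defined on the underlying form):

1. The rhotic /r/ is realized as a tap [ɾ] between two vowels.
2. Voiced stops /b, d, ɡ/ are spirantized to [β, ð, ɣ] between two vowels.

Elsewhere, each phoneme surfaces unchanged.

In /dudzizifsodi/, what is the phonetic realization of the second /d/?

[d]

/d/ (between /u/ and /z/) fails the environment for rule 2, so it stays [d].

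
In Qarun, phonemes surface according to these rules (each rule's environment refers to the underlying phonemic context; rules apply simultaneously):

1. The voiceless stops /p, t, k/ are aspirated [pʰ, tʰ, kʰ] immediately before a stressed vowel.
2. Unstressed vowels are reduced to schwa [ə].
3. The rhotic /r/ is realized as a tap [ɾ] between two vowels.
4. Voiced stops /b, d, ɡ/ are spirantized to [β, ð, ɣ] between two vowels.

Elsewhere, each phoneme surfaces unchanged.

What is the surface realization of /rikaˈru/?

[rəkəˈɾu]

/r/ (word-initial) fails the environment for rule 3, so it stays [r].
Rule 2 applies to /i/ (between /r/ and /k/: in an unstressed syllable) → [ə].
/k/ (between /i/ and /a/) fails the environment for rule 1, so it stays [k].
/a/ meets the environment for rule 2 (in an unstressed syllable) → [ə].
/r/ (between /a/ and /u/): between two vowels, so rule 3 applies → [ɾ].
/u/ — word-final; rule 2 does not apply here → [u].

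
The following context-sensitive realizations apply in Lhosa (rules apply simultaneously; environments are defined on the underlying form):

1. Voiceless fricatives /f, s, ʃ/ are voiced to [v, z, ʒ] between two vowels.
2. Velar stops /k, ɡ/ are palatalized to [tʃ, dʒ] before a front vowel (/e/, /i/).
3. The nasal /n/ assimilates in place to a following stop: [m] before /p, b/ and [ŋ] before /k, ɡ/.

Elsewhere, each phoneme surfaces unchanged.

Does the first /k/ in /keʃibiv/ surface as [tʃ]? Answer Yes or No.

Yes

/k/ meets the environment for rule 2 (before a front vowel) → [tʃ].
The actual realization is [tʃ], which matches [tʃ].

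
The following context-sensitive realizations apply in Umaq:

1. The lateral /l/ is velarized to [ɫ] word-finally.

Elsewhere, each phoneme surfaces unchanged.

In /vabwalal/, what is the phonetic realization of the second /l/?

/l/ (word-final) occurs word-finally → [ɫ] by rule 1.

[ɫ]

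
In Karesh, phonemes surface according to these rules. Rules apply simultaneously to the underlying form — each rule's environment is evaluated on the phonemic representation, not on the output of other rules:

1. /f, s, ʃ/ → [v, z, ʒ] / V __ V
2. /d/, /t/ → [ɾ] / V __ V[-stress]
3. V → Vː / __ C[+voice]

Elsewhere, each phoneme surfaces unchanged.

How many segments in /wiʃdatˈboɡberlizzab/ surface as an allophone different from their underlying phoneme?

Segments that undergo a rule: /o/ → [oː] (rule 3); /e/ → [eː] (rule 3); /i/ → [iː] (rule 3); /a/ → [aː] (rule 3).
All other segments surface unchanged.

4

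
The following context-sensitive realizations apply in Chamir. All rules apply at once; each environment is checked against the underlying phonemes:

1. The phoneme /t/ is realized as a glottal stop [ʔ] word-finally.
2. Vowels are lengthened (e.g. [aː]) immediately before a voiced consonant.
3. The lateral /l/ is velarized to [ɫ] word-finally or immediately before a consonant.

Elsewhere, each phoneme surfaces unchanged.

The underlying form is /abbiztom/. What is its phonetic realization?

[aːbbiːztoːm]

/a/ meets the environment for rule 2 (before a voiced consonant) → [aː].
/b/ (between /a/ and /b/) is unaffected → [b].
/b/ stays [b].
/i/ meets the environment for rule 2 (before a voiced consonant) → [iː].
/z/ stays [z].
/t/ (between /z/ and /o/) fails the environment for rule 1, so it stays [t].
/o/ (between /t/ and /m/) occurs before a voiced consonant → [oː] by rule 2.
/m/ — not in any rule's target class → [m].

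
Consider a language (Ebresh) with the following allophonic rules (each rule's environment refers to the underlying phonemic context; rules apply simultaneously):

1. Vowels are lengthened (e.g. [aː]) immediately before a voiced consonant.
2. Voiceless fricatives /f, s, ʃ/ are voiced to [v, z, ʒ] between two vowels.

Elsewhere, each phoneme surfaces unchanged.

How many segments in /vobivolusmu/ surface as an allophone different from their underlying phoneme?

3

Segments that undergo a rule: /o/ → [oː] (rule 1); /i/ → [iː] (rule 1); /o/ → [oː] (rule 1).
All other segments surface unchanged.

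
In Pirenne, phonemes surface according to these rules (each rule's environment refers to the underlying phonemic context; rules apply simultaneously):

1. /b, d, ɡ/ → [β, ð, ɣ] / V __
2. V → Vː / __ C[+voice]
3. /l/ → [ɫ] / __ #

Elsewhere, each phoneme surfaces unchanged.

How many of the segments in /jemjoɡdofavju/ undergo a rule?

Segments that undergo a rule: /e/ → [eː] (rule 2); /o/ → [oː] (rule 2); /ɡ/ → [ɣ] (rule 1); /a/ → [aː] (rule 2).
All other segments surface unchanged.

4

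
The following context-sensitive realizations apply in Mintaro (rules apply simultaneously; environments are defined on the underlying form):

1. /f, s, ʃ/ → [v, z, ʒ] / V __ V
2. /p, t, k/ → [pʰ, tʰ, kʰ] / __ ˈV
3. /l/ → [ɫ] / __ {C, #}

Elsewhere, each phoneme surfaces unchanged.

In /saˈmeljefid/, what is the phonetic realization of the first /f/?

[v]

/f/ (between /e/ and /i/) occurs between two vowels → [v] by rule 1.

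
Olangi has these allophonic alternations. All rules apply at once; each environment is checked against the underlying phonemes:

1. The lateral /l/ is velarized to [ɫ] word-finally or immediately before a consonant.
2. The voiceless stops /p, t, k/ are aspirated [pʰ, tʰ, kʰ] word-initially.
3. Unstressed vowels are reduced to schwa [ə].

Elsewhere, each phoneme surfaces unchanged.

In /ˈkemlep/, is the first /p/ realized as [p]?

Yes

/p/ — word-final; rule 2 does not apply here → [p].
The actual realization is [p], which matches [p].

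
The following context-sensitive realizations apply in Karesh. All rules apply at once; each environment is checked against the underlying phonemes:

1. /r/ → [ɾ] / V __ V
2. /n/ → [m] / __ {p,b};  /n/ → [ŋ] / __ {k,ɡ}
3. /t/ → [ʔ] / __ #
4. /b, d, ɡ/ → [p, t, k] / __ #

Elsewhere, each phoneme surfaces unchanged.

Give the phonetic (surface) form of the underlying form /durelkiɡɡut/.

/d/ (word-initial): rule 4 targets it, but not word-finally → unchanged [d].
/u/ stays [u].
Rule 1 applies to /r/ (between /u/ and /e/: between two vowels) → [ɾ].
/e/ stays [e].
/l/ — not in any rule's target class → [l].
/k/ stays [k].
/i/ (between /k/ and /ɡ/): no rule targets it → [i].
/ɡ/ (between /i/ and /ɡ/): rule 4 targets it, but not word-finally → unchanged [ɡ].
/ɡ/ (between /ɡ/ and /u/) is in the target of rule 4 but the environment (word-finally) is not met → [ɡ].
/u/ — not in any rule's target class → [u].
/t/ (word-final) occurs word-finally → [ʔ] by rule 3.

[duɾelkiɡɡuʔ]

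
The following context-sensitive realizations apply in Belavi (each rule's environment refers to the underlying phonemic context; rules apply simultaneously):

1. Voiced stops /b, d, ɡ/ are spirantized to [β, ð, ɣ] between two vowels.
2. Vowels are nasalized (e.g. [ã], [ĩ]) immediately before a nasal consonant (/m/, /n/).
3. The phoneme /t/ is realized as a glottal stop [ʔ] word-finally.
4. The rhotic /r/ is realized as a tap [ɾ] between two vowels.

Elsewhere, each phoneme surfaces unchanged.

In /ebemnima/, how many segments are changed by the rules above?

Segments that undergo a rule: /b/ → [β] (rule 1); /e/ → [ẽ] (rule 2); /i/ → [ĩ] (rule 2).
All other segments surface unchanged.

3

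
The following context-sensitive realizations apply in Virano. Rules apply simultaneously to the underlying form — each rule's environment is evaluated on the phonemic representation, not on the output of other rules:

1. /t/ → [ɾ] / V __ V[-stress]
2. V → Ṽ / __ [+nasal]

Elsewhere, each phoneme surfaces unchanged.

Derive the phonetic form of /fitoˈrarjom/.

/f/ stays [f].
/i/ — between /f/ and /t/; rule 2 does not apply here → [i].
Rule 1 applies to /t/ (between /i/ and /o/: between a vowel and a following unstressed vowel) → [ɾ].
/o/ (between /t/ and /r/): rule 2 targets it, but not before a nasal consonant → unchanged [o].
/r/ (between /o/ and /a/): no rule targets it → [r].
/a/ (between /r/ and /r/) fails the environment for rule 2, so it stays [a].
/r/ (between /a/ and /j/): no rule targets it → [r].
/j/ stays [j].
/o/ (between /j/ and /m/) occurs before a nasal consonant → [õ] by rule 2.
/m/ (word-final): no rule targets it → [m].

[fiɾoˈrarjõm]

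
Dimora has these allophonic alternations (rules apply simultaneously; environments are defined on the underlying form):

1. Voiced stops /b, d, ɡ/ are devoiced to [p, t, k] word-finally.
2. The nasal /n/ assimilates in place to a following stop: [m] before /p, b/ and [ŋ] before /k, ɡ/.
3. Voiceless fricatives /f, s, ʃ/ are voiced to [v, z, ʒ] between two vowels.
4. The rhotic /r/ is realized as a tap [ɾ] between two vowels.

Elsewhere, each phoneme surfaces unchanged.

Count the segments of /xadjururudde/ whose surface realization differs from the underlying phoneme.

2

Segments that undergo a rule: /r/ → [ɾ] (rule 4); /r/ → [ɾ] (rule 4).
All other segments surface unchanged.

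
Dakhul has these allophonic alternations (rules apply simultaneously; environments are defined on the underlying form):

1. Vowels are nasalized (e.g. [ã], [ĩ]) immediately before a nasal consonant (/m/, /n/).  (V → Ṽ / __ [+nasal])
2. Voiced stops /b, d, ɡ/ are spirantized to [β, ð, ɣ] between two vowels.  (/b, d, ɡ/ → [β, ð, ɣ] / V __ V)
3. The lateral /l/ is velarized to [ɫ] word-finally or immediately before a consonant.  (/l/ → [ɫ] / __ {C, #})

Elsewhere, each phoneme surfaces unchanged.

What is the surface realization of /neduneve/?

/n/ stays [n].
/e/ (between /n/ and /d/) fails the environment for rule 1, so it stays [e].
Rule 2 applies to /d/ (between /e/ and /u/: between two vowels) → [ð].
/u/ — between /d/ and /n/, before a nasal consonant — surfaces as [ũ] (rule 1).
/n/ — not in any rule's target class → [n].
/e/ — between /n/ and /v/; rule 1 does not apply here → [e].
/v/ (between /e/ and /e/) is unaffected → [v].
/e/ (word-final) fails the environment for rule 1, so it stays [e].

[neðũneve]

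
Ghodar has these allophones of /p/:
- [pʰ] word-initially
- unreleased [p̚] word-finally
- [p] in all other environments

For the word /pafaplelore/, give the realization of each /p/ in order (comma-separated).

Occurrence 1 (position 1): word-initially → [pʰ].
Occurrence 2 (position 5): no conditioning environment matches → elsewhere allophone [p].

[pʰ], [p]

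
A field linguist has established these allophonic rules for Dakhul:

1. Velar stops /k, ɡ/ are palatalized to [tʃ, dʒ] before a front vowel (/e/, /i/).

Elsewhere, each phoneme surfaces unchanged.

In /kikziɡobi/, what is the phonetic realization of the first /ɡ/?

[ɡ]

/ɡ/ (between /i/ and /o/): rule 1 targets it, but not before a front vowel → unchanged [ɡ].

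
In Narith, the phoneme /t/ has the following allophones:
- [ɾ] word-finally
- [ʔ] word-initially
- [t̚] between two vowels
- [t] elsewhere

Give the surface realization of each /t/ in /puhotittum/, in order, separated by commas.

Occurrence 1 (position 5): between two vowels → [t̚].
Occurrence 2 (position 7): no conditioning environment matches → elsewhere allophone [t].
Occurrence 3 (position 8): no conditioning environment matches → elsewhere allophone [t].

[t̚], [t], [t]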